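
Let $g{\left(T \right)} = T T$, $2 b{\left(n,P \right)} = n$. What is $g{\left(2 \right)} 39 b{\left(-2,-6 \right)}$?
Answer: $-156$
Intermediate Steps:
$b{\left(n,P \right)} = \frac{n}{2}$
$g{\left(T \right)} = T^{2}$
$g{\left(2 \right)} 39 b{\left(-2,-6 \right)} = 2^{2} \cdot 39 \cdot \frac{1}{2} \left(-2\right) = 4 \cdot 39 \left(-1\right) = 156 \left(-1\right) = -156$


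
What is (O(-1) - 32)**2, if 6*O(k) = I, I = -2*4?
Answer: 10000/9 ≈ 1111.1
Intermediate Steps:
I = -8
O(k) = -4/3 (O(k) = (1/6)*(-8) = -4/3)
(O(-1) - 32)**2 = (-4/3 - 32)**2 = (-100/3)**2 = 10000/9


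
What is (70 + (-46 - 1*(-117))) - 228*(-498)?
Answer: 113685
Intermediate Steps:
(70 + (-46 - 1*(-117))) - 228*(-498) = (70 + (-46 + 117)) + 113544 = (70 + 71) + 113544 = 141 + 113544 = 113685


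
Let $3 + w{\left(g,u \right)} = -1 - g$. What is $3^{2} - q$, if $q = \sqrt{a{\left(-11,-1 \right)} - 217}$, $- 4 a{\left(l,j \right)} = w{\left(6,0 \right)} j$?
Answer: $9 - \frac{i \sqrt{878}}{2} \approx 9.0 - 14.816 i$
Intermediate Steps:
$w{\left(g,u \right)} = -4 - g$ ($w{\left(g,u \right)} = -3 - \left(1 + g\right) = -4 - g$)
$a{\left(l,j \right)} = \frac{5 j}{2}$ ($a{\left(l,j \right)} = - \frac{\left(-4 - 6\right) j}{4} = - \frac{\left(-10\right) j}{4} = \frac{5 j}{2}$)
$q = \frac{i \sqrt{878}}{2}$ ($q = \sqrt{\frac{5}{2} \left(-1\right) - 217} = \sqrt{- \frac{5}{2} - 217} = \sqrt{- \frac{439}{2}} = \frac{i \sqrt{878}}{2} \approx 14.816 i$)
$3^{2} - q = 3^{2} - \frac{i \sqrt{878}}{2} = 9 - \frac{i \sqrt{878}}{2}$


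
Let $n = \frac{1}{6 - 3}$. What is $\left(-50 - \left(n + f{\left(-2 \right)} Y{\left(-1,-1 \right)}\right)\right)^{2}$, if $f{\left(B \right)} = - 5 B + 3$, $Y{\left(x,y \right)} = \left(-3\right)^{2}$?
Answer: $\frac{252004}{9} \approx 28000.0$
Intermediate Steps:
$Y{\left(x,y \right)} = 9$
$f{\left(B \right)} = 3 - 5 B$
$n = \frac{1}{3} \approx 0.33333$
$\left(-50 - \left(n + f{\left(-2 \right)} Y{\left(-1,-1 \right)}\right)\right)^{2} = \left(-50 - \left(\frac{1}{3} + \left(3 - -10\right) 9\right)\right)^{2} = \left(-50 - \left(\frac{1}{3} + \left(3 + 10\right) 9\right)\right)^{2} = \left(-50 - \left(\frac{1}{3} + 13 \cdot 9\right)\right)^{2} = \left(-50 - \left(\frac{1}{3} + 117\right)\right)^{2} = \left(-50 - \frac{352}{3}\right)^{2} = \left(- \frac{502}{3}\right)^{2} = \frac{252004}{9}$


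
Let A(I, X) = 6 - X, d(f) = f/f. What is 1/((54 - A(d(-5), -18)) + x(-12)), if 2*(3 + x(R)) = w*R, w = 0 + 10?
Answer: -1/33 ≈ -0.030303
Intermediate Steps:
d(f) = 1
w = 10
x(R) = -3 + 5*R (x(R) = -3 + (10*R)/2 = -3 + 5*R)
1/((54 - A(d(-5), -18)) + x(-12)) = 1/((54 - (6 - 1*(-18))) + (-3 + 5*(-12))) = 1/((54 - (6 + 18)) + (-3 - 60)) = 1/((54 - 1*24) - 63) = 1/((54 - 24) - 63) = 1/(30 - 63) = 1/(-33) = -1/33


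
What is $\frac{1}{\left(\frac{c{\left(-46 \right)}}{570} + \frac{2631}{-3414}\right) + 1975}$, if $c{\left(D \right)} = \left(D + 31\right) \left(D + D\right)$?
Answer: $\frac{21622}{42739135} \approx 0.00050591$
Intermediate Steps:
$c{\left(D \right)} = 2 D \left(31 + D\right)$ ($c{\left(D \right)} = \left(31 + D\right) 2 D = 2 D \left(31 + D\right)$)
$\frac{1}{\left(\frac{c{\left(-46 \right)}}{570} + \frac{2631}{-3414}\right) + 1975} = \frac{1}{\left(\frac{2 \left(-46\right) \left(31 - 46\right)}{570} + \frac{2631}{-3414}\right) + 1975} = \frac{1}{\left(2 \left(-46\right) \left(-15\right) \frac{1}{570} + 2631 \left(- \frac{1}{3414}\right)\right) + 1975} = \frac{1}{\left(1380 \cdot \frac{1}{570} - \frac{877}{1138}\right) + 1975} = \frac{1}{\left(\frac{46}{19} - \frac{877}{1138}\right) + 1975} = \frac{1}{\frac{35685}{21622} + 1975} = \frac{1}{\frac{42739135}{21622}} = \frac{21622}{42739135}$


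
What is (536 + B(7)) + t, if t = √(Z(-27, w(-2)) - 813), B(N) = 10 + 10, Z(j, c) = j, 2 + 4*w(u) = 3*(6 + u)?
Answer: 556 + 2*I*√210 ≈ 556.0 + 28.983*I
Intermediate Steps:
w(u) = 4 + 3*u/4 (w(u) = -½ + (3*(6 + u))/4 = -½ + (18 + 3*u)/4 = -½ + (9/2 + 3*u/4) = 4 + 3*u/4)
B(N) = 20
t = 2*I*√210 (t = √(-27 - 813) = √(-840) = 2*I*√210 ≈ 28.983*I)
(536 + B(7)) + t = (536 + 20) + 2*I*√210 = 556 + 2*I*√210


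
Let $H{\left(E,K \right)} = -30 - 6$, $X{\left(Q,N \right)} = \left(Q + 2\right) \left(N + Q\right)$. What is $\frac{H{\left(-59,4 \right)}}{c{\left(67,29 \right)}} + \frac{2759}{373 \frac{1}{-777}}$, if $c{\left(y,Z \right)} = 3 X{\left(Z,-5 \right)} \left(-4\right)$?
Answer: $- \frac{531647891}{92504} \approx -5747.3$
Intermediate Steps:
$X{\left(Q,N \right)} = \left(2 + Q\right) \left(N + Q\right)$
$H{\left(E,K \right)} = -36$ ($H{\left(E,K \right)} = -30 - 6 = -36$)
$c{\left(y,Z \right)} = 120 - 12 Z^{2} + 36 Z$ ($c{\left(y,Z \right)} = 3 \left(Z^{2} + 2 \left(-5\right) + 2 Z - 5 Z\right) \left(-4\right) = 3 \left(Z^{2} - 10 + 2 Z - 5 Z\right) \left(-4\right) = 3 \left(-10 + Z^{2} - 3 Z\right) \left(-4\right) = \left(-30 - 9 Z + 3 Z^{2}\right) \left(-4\right) = 120 - 12 Z^{2} + 36 Z$)
$\frac{H{\left(-59,4 \right)}}{c{\left(67,29 \right)}} + \frac{2759}{373 \frac{1}{-777}} = - \frac{36}{120 - 12 \cdot 29^{2} + 36 \cdot 29} + \frac{2759}{373 \frac{1}{-777}} = - \frac{36}{120 - 10092 + 1044} + \frac{2759}{373 \left(- \frac{1}{777}\right)} = - \frac{36}{120 - 10092 + 1044} + \frac{2759}{- \frac{373}{777}} = - \frac{36}{-8928} + 2759 \left(- \frac{777}{373}\right) = \left(-36\right) \left(- \frac{1}{8928}\right) - \frac{2143743}{373} = \frac{1}{248} - \frac{2143743}{373} = - \frac{531647891}{92504}$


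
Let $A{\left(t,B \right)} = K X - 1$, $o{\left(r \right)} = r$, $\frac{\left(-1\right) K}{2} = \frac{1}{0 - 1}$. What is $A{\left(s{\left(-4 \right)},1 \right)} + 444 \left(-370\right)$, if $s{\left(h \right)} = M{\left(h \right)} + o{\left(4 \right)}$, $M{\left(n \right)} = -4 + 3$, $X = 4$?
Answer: $-164273$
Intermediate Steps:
$M{\left(n \right)} = -1$
$K = 2$ ($K = - \frac{2}{0 - 1} = - \frac{2}{-1} = \left(-2\right) \left(-1\right) = 2$)
$s{\left(h \right)} = 3$ ($s{\left(h \right)} = -1 + 4 = 3$)
$A{\left(t,B \right)} = 7$ ($A{\left(t,B \right)} = 2 \cdot 4 - 1 = 8 - 1 = 7$)
$A{\left(s{\left(-4 \right)},1 \right)} + 444 \left(-370\right) = 7 + 444 \left(-370\right) = 7 - 164280 = -164273$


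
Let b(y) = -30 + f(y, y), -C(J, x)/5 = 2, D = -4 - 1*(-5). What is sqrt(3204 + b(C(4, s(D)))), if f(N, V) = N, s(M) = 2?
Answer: 2*sqrt(791) ≈ 56.249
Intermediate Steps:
D = 1 (D = -4 + 5 = 1)
C(J, x) = -10 (C(J, x) = -5*2 = -10)
b(y) = -30 + y
sqrt(3204 + b(C(4, s(D)))) = sqrt(3204 + (-30 - 10)) = sqrt(3204 - 40) = sqrt(3164) = 2*sqrt(791)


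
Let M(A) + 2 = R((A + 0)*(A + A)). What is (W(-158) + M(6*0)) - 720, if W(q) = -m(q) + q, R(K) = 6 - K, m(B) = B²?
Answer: -25838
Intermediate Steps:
M(A) = 4 - 2*A² (M(A) = -2 + (6 - (A + 0)*(A + A)) = -2 + (6 - A*2*A) = -2 + (6 - 2*A²) = 4 - 2*A²)
W(q) = q - q² (W(q) = -q² + q = q - q²)
(W(-158) + M(6*0)) - 720 = (-158*(1 - 1*(-158)) + (4 - 2*(6*0)²)) - 720 = (-158*(1 + 158) + (4 - 2*0²)) - 720 = (-158*159 + (4 - 2*0)) - 720 = (-25122 + (4 + 0)) - 720 = (-25122 + 4) - 720 = -25118 - 720 = -25838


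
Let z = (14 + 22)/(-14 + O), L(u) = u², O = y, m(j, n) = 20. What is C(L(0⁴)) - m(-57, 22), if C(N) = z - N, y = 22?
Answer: -31/2 ≈ -15.500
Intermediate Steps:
O = 22
z = 9/2 (z = (14 + 22)/(-14 + 22) = 36/8 = 36*(⅛) = 9/2 ≈ 4.5000)
C(N) = 9/2 - N
C(L(0⁴)) - m(-57, 22) = (9/2 - (0⁴)²) - 1*20 = (9/2 - 1*0²) - 20 = (9/2 - 1*0) - 20 = (9/2 + 0) - 20 = 9/2 - 20 = -31/2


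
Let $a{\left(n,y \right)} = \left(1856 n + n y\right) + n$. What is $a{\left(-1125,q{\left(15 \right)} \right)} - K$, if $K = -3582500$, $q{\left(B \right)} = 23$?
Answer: $1467500$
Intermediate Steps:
$a{\left(n,y \right)} = 1857 n + n y$
$a{\left(-1125,q{\left(15 \right)} \right)} - K = - 1125 \left(1857 + 23\right) - -3582500 = \left(-1125\right) 1880 + 3582500 = -2115000 + 3582500 = 1467500$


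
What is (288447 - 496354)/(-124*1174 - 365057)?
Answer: 207907/510633 ≈ 0.40716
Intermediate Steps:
(288447 - 496354)/(-124*1174 - 365057) = -207907/(-145576 - 365057) = -207907/(-510633) = -207907*(-1/510633) = 207907/510633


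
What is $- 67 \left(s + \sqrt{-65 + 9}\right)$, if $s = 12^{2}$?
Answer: $-9648 - 134 i \sqrt{14} \approx -9648.0 - 501.38 i$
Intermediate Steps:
$s = 144$
$- 67 \left(s + \sqrt{-65 + 9}\right) = - 67 \left(144 + \sqrt{-65 + 9}\right) = - 67 \left(144 + \sqrt{-56}\right) = - 67 \left(144 + 2 i \sqrt{14}\right) = -9648 - 134 i \sqrt{14}$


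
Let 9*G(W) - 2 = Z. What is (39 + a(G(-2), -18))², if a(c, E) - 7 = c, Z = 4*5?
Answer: 190096/81 ≈ 2346.9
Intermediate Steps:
Z = 20
G(W) = 22/9 (G(W) = 2/9 + (⅑)*20 = 2/9 + 20/9 = 22/9)
a(c, E) = 7 + c
(39 + a(G(-2), -18))² = (39 + (7 + 22/9))² = (39 + 85/9)² = (436/9)² = 190096/81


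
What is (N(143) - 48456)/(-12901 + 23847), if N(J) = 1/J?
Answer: -6929207/1565278 ≈ -4.4268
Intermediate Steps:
(N(143) - 48456)/(-12901 + 23847) = (1/143 - 48456)/(-12901 + 23847) = (1/143 - 48456)/10946 = -6929207/143*1/10946 = -6929207/1565278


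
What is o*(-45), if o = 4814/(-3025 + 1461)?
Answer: 108315/782 ≈ 138.51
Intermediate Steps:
o = -2407/782 (o = 4814/(-1564) = 4814*(-1/1564) = -2407/782 ≈ -3.0780)
o*(-45) = -2407/782*(-45) = 108315/782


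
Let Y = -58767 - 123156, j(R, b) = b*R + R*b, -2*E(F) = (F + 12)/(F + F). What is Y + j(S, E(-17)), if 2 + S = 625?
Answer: -6188497/34 ≈ -1.8201e+5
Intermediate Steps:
S = 623 (S = -2 + 625 = 623)
E(F) = -(12 + F)/(4*F) (E(F) = -(F + 12)/(2*(F + F)) = -(12 + F)/(2*(2*F)) = -(12 + F)*1/(2*F)/2 = -(12 + F)/(4*F))
j(R, b) = 2*R*b (j(R, b) = R*b + R*b = 2*R*b)
Y = -181923
Y + j(S, E(-17)) = -181923 + 2*623*((1/4)*(-12 - 1*(-17))/(-17)) = -181923 + 2*623*((1/4)*(-1/17)*(-12 + 17)) = -181923 + 2*623*((1/4)*(-1/17)*5) = -181923 + 2*623*(-5/68) = -181923 - 3115/34 = -6188497/34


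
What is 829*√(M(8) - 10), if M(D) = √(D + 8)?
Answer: 829*I*√6 ≈ 2030.6*I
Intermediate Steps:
M(D) = √(8 + D)
829*√(M(8) - 10) = 829*√(√(8 + 8) - 10) = 829*√(√16 - 10) = 829*√(4 - 10) = 829*√(-6) = 829*(I*√6) = 829*I*√6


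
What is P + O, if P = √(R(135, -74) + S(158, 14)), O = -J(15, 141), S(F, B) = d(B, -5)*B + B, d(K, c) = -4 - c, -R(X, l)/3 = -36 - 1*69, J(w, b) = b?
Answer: -141 + 7*√7 ≈ -122.48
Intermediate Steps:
R(X, l) = 315 (R(X, l) = -3*(-36 - 1*69) = -3*(-36 - 69) = -3*(-105) = 315)
S(F, B) = 2*B (S(F, B) = (-4 - 1*(-5))*B + B = (-4 + 5)*B + B = 1*B + B = B + B = 2*B)
O = -141 (O = -1*141 = -141)
P = 7*√7 (P = √(315 + 2*14) = √(315 + 28) = √343 = 7*√7 ≈ 18.520)
P + O = 7*√7 - 141 = -141 + 7*√7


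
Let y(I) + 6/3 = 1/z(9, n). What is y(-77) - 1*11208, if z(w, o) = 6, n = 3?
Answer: -67259/6 ≈ -11210.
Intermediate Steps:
y(I) = -11/6 (y(I) = -2 + 1/6 = -2 + ⅙ = -11/6)
y(-77) - 1*11208 = -11/6 - 1*11208 = -11/6 - 11208 = -67259/6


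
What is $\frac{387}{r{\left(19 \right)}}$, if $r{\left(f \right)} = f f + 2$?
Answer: $\frac{129}{121} \approx 1.0661$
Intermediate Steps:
$r{\left(f \right)} = 2 + f^{2}$ ($r{\left(f \right)} = f^{2} + 2 = 2 + f^{2}$)
$\frac{387}{r{\left(19 \right)}} = \frac{387}{2 + 19^{2}} = \frac{387}{2 + 361} = \frac{387}{363} = 387 \cdot \frac{1}{363} = \frac{129}{121}$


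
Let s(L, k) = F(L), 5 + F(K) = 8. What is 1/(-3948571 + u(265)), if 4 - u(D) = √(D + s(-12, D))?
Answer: -3948567/15591181353221 + 2*√67/15591181353221 ≈ -2.5326e-7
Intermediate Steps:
F(K) = 3 (F(K) = -5 + 8 = 3)
s(L, k) = 3
u(D) = 4 - √(3 + D) (u(D) = 4 - √(D + 3) = 4 - √(3 + D))
1/(-3948571 + u(265)) = 1/(-3948571 + (4 - √(3 + 265))) = 1/(-3948571 + (4 - √268)) = 1/(-3948571 + (4 - 2*√67)) = 1/(-3948567 - 2*√67)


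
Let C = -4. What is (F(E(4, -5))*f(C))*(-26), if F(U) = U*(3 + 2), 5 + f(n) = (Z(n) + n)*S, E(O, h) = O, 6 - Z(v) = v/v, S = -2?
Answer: 3640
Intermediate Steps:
Z(v) = 5 (Z(v) = 6 - v/v = 6 - 1*1 = 6 - 1 = 5)
f(n) = -15 - 2*n (f(n) = -5 + (5 + n)*(-2) = -5 + (-10 - 2*n) = -15 - 2*n)
F(U) = 5*U (F(U) = U*5 = 5*U)
(F(E(4, -5))*f(C))*(-26) = ((5*4)*(-15 - 2*(-4)))*(-26) = (20*(-15 + 8))*(-26) = (20*(-7))*(-26) = -140*(-26) = 3640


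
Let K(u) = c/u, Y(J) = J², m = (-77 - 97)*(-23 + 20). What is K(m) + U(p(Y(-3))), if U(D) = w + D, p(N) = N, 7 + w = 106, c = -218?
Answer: 28079/261 ≈ 107.58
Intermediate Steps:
w = 99 (w = -7 + 106 = 99)
m = 522 (m = -174*(-3) = 522)
K(u) = -218/u
U(D) = 99 + D
K(m) + U(p(Y(-3))) = -218/522 + (99 + (-3)²) = -218*1/522 + (99 + 9) = -109/261 + 108 = 28079/261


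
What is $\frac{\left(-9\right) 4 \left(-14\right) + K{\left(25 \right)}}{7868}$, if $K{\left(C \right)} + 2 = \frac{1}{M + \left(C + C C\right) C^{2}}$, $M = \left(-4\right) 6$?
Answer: $\frac{203925453}{3196186168} \approx 0.063803$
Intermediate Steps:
$M = -24$
$K{\left(C \right)} = -2 + \frac{1}{-24 + C^{2} \left(C + C^{2}\right)}$ ($K{\left(C \right)} = -2 + \frac{1}{-24 + \left(C + C C\right) C^{2}} = -2 + \frac{1}{-24 + \left(C + C^{2}\right) C^{2}} = -2 + \frac{1}{-24 + C^{2} \left(C + C^{2}\right)}$)
$\frac{\left(-9\right) 4 \left(-14\right) + K{\left(25 \right)}}{7868} = \frac{\left(-9\right) 4 \left(-14\right) + \frac{49 - 2 \cdot 25^{3} - 2 \cdot 25^{4}}{-24 + 25^{3} + 25^{4}}}{7868} = \left(\left(-36\right) \left(-14\right) + \frac{49 - 31250 - 781250}{-24 + 15625 + 390625}\right) \frac{1}{7868} = \left(504 + \frac{49 - 31250 - 781250}{406226}\right) \frac{1}{7868} = \left(504 + \frac{1}{406226} \left(-812451\right)\right) \frac{1}{7868} = \left(504 - \frac{812451}{406226}\right) \frac{1}{7868} = \frac{203925453}{406226} \cdot \frac{1}{7868} = \frac{203925453}{3196186168}$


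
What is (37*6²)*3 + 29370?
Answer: 33366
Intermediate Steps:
(37*6²)*3 + 29370 = (37*36)*3 + 29370 = 1332*3 + 29370 = 3996 + 29370 = 33366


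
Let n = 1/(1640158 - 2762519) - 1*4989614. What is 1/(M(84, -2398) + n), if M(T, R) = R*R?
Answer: 1122361/853881025189 ≈ 1.3144e-6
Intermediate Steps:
M(T, R) = R**2
n = -5600148158655/1122361 (n = 1/(-1122361) - 4989614 = -1/1122361 - 4989614 = -5600148158655/1122361 ≈ -4.9896e+6)
1/(M(84, -2398) + n) = 1/((-2398)**2 - 5600148158655/1122361) = 1/(5750404 - 5600148158655/1122361) = 1/(853881025189/1122361) = 1122361/853881025189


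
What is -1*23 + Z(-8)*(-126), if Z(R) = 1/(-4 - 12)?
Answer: -121/8 ≈ -15.125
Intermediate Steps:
Z(R) = -1/16 (Z(R) = 1/(-16) = -1/16)
-1*23 + Z(-8)*(-126) = -1*23 - 1/16*(-126) = -23 + 63/8 = -121/8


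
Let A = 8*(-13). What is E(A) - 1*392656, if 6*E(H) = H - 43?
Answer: -785361/2 ≈ -3.9268e+5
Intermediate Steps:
A = -104
E(H) = -43/6 + H/6 (E(H) = (H - 43)/6 = (-43 + H)/6 = -43/6 + H/6)
E(A) - 1*392656 = (-43/6 + (⅙)*(-104)) - 1*392656 = (-43/6 - 52/3) - 392656 = -49/2 - 392656 = -785361/2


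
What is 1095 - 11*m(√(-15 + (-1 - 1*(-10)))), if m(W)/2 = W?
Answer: 1095 - 22*I*√6 ≈ 1095.0 - 53.889*I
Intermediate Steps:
m(W) = 2*W
1095 - 11*m(√(-15 + (-1 - 1*(-10)))) = 1095 - 22*√(-15 + (-1 - 1*(-10))) = 1095 - 22*√(-15 + (-1 + 10)) = 1095 - 22*√(-15 + 9) = 1095 - 22*√(-6) = 1095 - 22*I*√6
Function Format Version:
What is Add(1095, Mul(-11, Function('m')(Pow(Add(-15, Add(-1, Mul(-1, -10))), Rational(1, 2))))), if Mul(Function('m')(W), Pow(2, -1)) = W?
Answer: Add(1095, Mul(-22, I, Pow(6, Rational(1, 2)))) ≈ Add(1095.0, Mul(-53.889, I))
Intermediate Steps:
Function('m')(W) = Mul(2, W)
Add(1095, Mul(-11, Function('m')(Pow(Add(-15, Add(-1, Mul(-1, -10))), Rational(1, 2))))) = Add(1095, Mul(-11, Mul(2, Pow(Add(-15, Add(-1, Mul(-1, -10))), Rational(1, 2))))) = Add(1095, Mul(-11, Mul(2, Pow(Add(-15, Add(-1, 10)), Rational(1, 2))))) = Add(1095, Mul(-11, Mul(2, Pow(Add(-15, 9), Rational(1, 2))))) = Add(1095, Mul(-11, Mul(2, Pow(-6, Rational(1, 2))))) = Add(1095, Mul(-11, Mul(2, Mul(I, Pow(6, Rational(1, 2)))))) = Add(1095, Mul(-11, Mul(2, I, Pow(6, Rational(1, 2))))) = Add(1095, Mul(-22, I, Pow(6, Rational(1, 2))))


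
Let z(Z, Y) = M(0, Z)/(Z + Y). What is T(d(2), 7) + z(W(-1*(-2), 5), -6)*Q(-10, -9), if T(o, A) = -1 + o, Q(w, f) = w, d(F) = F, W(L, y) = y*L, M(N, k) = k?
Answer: -24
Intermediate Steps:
W(L, y) = L*y
z(Z, Y) = Z/(Y + Z) (z(Z, Y) = Z/(Z + Y) = Z/(Y + Z))
T(d(2), 7) + z(W(-1*(-2), 5), -6)*Q(-10, -9) = (-1 + 2) + ((-1*(-2)*5)/(-6 - 1*(-2)*5))*(-10) = 1 + ((2*5)/(-6 + 2*5))*(-10) = 1 + (10/(-6 + 10))*(-10) = 1 + (10/4)*(-10) = 1 + (10*(¼))*(-10) = 1 + (5/2)*(-10) = 1 - 25 = -24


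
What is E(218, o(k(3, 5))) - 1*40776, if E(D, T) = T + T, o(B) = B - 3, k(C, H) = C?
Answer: -40776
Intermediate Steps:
o(B) = -3 + B
E(D, T) = 2*T
E(218, o(k(3, 5))) - 1*40776 = 2*(-3 + 3) - 1*40776 = 2*0 - 40776 = 0 - 40776 = -40776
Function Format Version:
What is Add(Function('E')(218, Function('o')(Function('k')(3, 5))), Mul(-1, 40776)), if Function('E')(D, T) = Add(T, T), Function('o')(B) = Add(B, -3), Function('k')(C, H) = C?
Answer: -40776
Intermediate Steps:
Function('o')(B) = Add(-3, B)
Function('E')(D, T) = Mul(2, T)
Add(Function('E')(218, Function('o')(Function('k')(3, 5))), Mul(-1, 40776)) = Add(Mul(2, Add(-3, 3)), Mul(-1, 40776)) = Add(Mul(2, 0), -40776) = Add(0, -40776) = -40776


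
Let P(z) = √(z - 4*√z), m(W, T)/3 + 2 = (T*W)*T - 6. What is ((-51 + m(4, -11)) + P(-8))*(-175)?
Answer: -240975 - 350*√(-2 - 2*I*√2) ≈ -2.4127e+5 + 578.51*I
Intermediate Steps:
m(W, T) = -24 + 3*W*T² (m(W, T) = -6 + 3*((T*W)*T - 6) = -6 + 3*(W*T² - 6) = -6 + 3*(-6 + W*T²) = -6 + (-18 + 3*W*T²) = -24 + 3*W*T²)
((-51 + m(4, -11)) + P(-8))*(-175) = ((-51 + (-24 + 3*4*(-11)²)) + √(-8 - 8*I*√2))*(-175) = ((-51 + (-24 + 3*4*121)) + √(-8 - 8*I*√2))*(-175) = ((-51 + (-24 + 1452)) + √(-8 - 8*I*√2))*(-175) = ((-51 + 1428) + √(-8 - 8*I*√2))*(-175) = (1377 + √(-8 - 8*I*√2))*(-175) = -240975 - 175*√(-8 - 8*I*√2)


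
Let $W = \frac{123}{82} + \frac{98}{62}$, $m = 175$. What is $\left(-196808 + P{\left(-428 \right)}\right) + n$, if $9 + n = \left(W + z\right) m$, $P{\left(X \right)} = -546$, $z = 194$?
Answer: $- \frac{10098181}{62} \approx -1.6287 \cdot 10^{5}$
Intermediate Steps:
$W = \frac{191}{62}$ ($W = 123 \cdot \frac{1}{82} + 98 \cdot \frac{1}{62} = \frac{3}{2} + \frac{49}{31} = \frac{191}{62} \approx 3.0806$)
$n = \frac{2137767}{62}$ ($n = -9 + \left(\frac{191}{62} + 194\right) 175 = -9 + \frac{12219}{62} \cdot 175 = -9 + \frac{2138325}{62} = \frac{2137767}{62} \approx 34480.0$)
$\left(-196808 + P{\left(-428 \right)}\right) + n = \left(-196808 - 546\right) + \frac{2137767}{62} = -197354 + \frac{2137767}{62} = - \frac{10098181}{62}$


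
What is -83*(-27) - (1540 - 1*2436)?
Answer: 3137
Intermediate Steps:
-83*(-27) - (1540 - 1*2436) = 2241 - (1540 - 2436) = 2241 - 1*(-896) = 2241 + 896 = 3137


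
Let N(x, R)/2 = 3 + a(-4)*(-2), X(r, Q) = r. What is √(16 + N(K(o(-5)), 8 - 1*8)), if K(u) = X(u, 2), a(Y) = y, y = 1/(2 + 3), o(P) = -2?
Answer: √530/5 ≈ 4.6043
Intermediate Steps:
y = ⅕ (y = 1/5 = ⅕ ≈ 0.20000)
a(Y) = ⅕
K(u) = u
N(x, R) = 26/5 (N(x, R) = 2*(3 + (⅕)*(-2)) = 2*(3 - ⅖) = 2*(13/5) = 26/5)
√(16 + N(K(o(-5)), 8 - 1*8)) = √(16 + 26/5) = √(106/5) = √530/5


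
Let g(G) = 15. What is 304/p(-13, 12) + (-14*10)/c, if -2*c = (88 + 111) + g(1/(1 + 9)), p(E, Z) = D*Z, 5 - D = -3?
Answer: 2873/642 ≈ 4.4751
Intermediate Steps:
D = 8 (D = 5 - 1*(-3) = 5 + 3 = 8)
p(E, Z) = 8*Z
c = -107 (c = -((88 + 111) + 15)/2 = -(199 + 15)/2 = -½*214 = -107)
304/p(-13, 12) + (-14*10)/c = 304/((8*12)) - 14*10/(-107) = 304/96 - 140*(-1/107) = 304*(1/96) + 140/107 = 19/6 + 140/107 = 2873/642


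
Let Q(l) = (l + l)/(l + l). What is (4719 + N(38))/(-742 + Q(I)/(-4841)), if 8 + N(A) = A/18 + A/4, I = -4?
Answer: -411518887/64656414 ≈ -6.3647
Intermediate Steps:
Q(l) = 1 (Q(l) = (2*l)/((2*l)) = (2*l)*(1/(2*l)) = 1)
N(A) = -8 + 11*A/36 (N(A) = -8 + (A/18 + A/4) = -8 + 11*A/36)
(4719 + N(38))/(-742 + Q(I)/(-4841)) = (4719 + (-8 + (11/36)*38))/(-742 + 1/(-4841)) = (4719 + (-8 + 209/18))/(-742 + 1*(-1/4841)) = (4719 + 65/18)/(-742 - 1/4841) = 85007/(18*(-3592023/4841)) = (85007/18)*(-4841/3592023) = -411518887/64656414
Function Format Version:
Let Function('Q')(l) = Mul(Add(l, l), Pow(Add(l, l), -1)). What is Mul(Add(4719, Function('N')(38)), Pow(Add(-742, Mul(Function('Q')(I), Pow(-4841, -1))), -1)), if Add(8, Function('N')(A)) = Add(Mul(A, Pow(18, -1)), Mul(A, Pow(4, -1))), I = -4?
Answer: Rational(-411518887, 64656414) ≈ -6.3647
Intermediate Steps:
Function('Q')(l) = 1 (Function('Q')(l) = Mul(Mul(2, l), Pow(Mul(2, l), -1)) = Mul(Mul(2, l), Mul(Rational(1, 2), Pow(l, -1))) = 1)
Function('N')(A) = Add(-8, Mul(Rational(11, 36), A)) (Function('N')(A) = Add(-8, Add(Mul(A, Pow(18, -1)), Mul(A, Pow(4, -1)))) = Add(-8, Add(Mul(A, Rational(1, 18)), Mul(A, Rational(1, 4)))) = Add(-8, Add(Mul(Rational(1, 18), A), Mul(Rational(1, 4), A))) = Add(-8, Mul(Rational(11, 36), A)))
Mul(Add(4719, Function('N')(38)), Pow(Add(-742, Mul(Function('Q')(I), Pow(-4841, -1))), -1)) = Mul(Add(4719, Add(-8, Mul(Rational(11, 36), 38))), Pow(Add(-742, Mul(1, Pow(-4841, -1))), -1)) = Mul(Add(4719, Add(-8, Rational(209, 18))), Pow(Add(-742, Mul(1, Rational(-1, 4841))), -1)) = Mul(Add(4719, Rational(65, 18)), Pow(Add(-742, Rational(-1, 4841)), -1)) = Mul(Rational(85007, 18), Pow(Rational(-3592023, 4841), -1)) = Mul(Rational(85007, 18), Rational(-4841, 3592023)) = Rational(-411518887, 64656414)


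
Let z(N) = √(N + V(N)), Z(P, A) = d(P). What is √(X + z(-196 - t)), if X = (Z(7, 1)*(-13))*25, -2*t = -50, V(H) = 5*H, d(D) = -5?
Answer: √(1625 + I*√1326) ≈ 40.314 + 0.4516*I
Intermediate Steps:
Z(P, A) = -5
t = 25 (t = -½*(-50) = 25)
X = 1625 (X = -5*(-13)*25 = 65*25 = 1625)
z(N) = √6*√N (z(N) = √(N + 5*N) = √(6*N) = √6*√N)
√(X + z(-196 - t)) = √(1625 + √6*√(-196 - 1*25)) = √(1625 + √6*√(-196 - 25)) = √(1625 + √6*√(-221)) = √(1625 + √6*(I*√221)) = √(1625 + I*√1326)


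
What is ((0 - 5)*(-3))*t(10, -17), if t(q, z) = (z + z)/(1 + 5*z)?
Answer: 85/14 ≈ 6.0714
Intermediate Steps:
t(q, z) = 2*z/(1 + 5*z) (t(q, z) = (2*z)/(1 + 5*z) = 2*z/(1 + 5*z))
((0 - 5)*(-3))*t(10, -17) = ((0 - 5)*(-3))*(2*(-17)/(1 + 5*(-17))) = (-5*(-3))*(2*(-17)/(1 - 85)) = 15*(2*(-17)/(-84)) = 15*(2*(-17)*(-1/84)) = 15*(17/42) = 85/14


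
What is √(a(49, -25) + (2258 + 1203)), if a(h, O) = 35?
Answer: 2*√874 ≈ 59.127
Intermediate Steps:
√(a(49, -25) + (2258 + 1203)) = √(35 + (2258 + 1203)) = √(35 + 3461) = √3496 = 2*√874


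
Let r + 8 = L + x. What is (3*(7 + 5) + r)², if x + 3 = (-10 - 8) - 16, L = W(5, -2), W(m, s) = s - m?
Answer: 256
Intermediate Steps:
L = -7 (L = -2 - 1*5 = -2 - 5 = -7)
x = -37 (x = -3 + ((-10 - 8) - 16) = -3 + (-18 - 16) = -3 - 34 = -37)
r = -52 (r = -8 + (-7 - 37) = -8 - 44 = -52)
(3*(7 + 5) + r)² = (3*(7 + 5) - 52)² = (3*12 - 52)² = (36 - 52)² = (-16)² = 256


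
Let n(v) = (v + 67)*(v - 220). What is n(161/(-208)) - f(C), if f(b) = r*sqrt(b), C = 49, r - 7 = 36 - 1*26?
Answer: -637710191/43264 ≈ -14740.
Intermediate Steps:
r = 17 (r = 7 + (36 - 1*26) = 7 + (36 - 26) = 7 + 10 = 17)
n(v) = (-220 + v)*(67 + v) (n(v) = (67 + v)*(-220 + v) = (-220 + v)*(67 + v))
f(b) = 17*sqrt(b)
n(161/(-208)) - f(C) = (-14740 + (161/(-208))**2 - 24633/(-208)) - 17*sqrt(49) = (-14740 + (161*(-1/208))**2 - 24633*(-1)/208) - 17*7 = (-14740 + (-161/208)**2 - 153*(-161/208)) - 1*119 = (-14740 + 25921/43264 + 24633/208) - 119 = -632561775/43264 - 119 = -637710191/43264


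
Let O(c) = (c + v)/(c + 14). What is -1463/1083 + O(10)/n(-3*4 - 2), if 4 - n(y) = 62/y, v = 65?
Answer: -26369/26904 ≈ -0.98011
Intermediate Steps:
O(c) = (65 + c)/(14 + c) (O(c) = (c + 65)/(c + 14) = (65 + c)/(14 + c))
n(y) = 4 - 62/y
-1463/1083 + O(10)/n(-3*4 - 2) = -1463/1083 + ((65 + 10)/(14 + 10))/(4 - 62/(-3*4 - 2)) = -1463*1/1083 + (75/24)/(4 - 62/(-12 - 2)) = -77/57 + ((1/24)*75)/(4 - 62/(-14)) = -77/57 + 25/(8*(4 - 62*(-1/14))) = -77/57 + 25/(8*(4 + 31/7)) = -77/57 + 25/(8*(59/7)) = -77/57 + (25/8)*(7/59) = -77/57 + 175/472 = -26369/26904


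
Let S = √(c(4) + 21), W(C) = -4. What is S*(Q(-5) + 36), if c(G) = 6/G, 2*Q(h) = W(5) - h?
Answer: 219*√10/4 ≈ 173.13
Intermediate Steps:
Q(h) = -2 - h/2 (Q(h) = (-4 - h)/2 = -2 - h/2)
S = 3*√10/2 (S = √(6/4 + 21) = √(6*(¼) + 21) = √(3/2 + 21) = √(45/2) = 3*√10/2 ≈ 4.7434)
S*(Q(-5) + 36) = (3*√10/2)*((-2 - ½*(-5)) + 36) = (3*√10/2)*((-2 + 5/2) + 36) = (3*√10/2)*(½ + 36) = (3*√10/2)*(73/2) = 219*√10/4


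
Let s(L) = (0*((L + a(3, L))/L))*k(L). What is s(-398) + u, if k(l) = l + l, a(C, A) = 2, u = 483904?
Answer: 483904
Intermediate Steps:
k(l) = 2*l
s(L) = 0 (s(L) = (0*((L + 2)/L))*(2*L) = (0*((2 + L)/L))*(2*L) = 0*(2*L) = 0)
s(-398) + u = 0 + 483904 = 483904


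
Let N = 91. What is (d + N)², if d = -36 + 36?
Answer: 8281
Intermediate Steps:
d = 0
(d + N)² = (0 + 91)² = 91² = 8281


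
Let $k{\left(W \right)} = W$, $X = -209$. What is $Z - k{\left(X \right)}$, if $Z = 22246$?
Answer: $22455$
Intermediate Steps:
$Z - k{\left(X \right)} = 22246 - -209 = 22246 + 209 = 22455$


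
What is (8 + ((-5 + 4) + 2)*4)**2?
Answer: 144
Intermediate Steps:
(8 + ((-5 + 4) + 2)*4)**2 = (8 + (-1 + 2)*4)**2 = (8 + 1*4)**2 = (8 + 4)**2 = 12**2 = 144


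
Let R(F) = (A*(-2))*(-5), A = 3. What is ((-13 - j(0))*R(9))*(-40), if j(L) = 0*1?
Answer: 15600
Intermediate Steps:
R(F) = 30 (R(F) = (3*(-2))*(-5) = -6*(-5) = 30)
j(L) = 0
((-13 - j(0))*R(9))*(-40) = ((-13 - 1*0)*30)*(-40) = ((-13 + 0)*30)*(-40) = -13*30*(-40) = -390*(-40) = 15600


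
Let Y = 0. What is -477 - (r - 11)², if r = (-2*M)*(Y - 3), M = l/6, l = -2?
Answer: -646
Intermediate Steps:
M = -⅓ (M = -2/6 = -2*⅙ = -⅓ ≈ -0.33333)
r = -2 (r = (-2*(-⅓))*(0 - 3) = (⅔)*(-3) = -2)
-477 - (r - 11)² = -477 - (-2 - 11)² = -477 - 1*(-13)² = -477 - 1*169 = -477 - 169 = -646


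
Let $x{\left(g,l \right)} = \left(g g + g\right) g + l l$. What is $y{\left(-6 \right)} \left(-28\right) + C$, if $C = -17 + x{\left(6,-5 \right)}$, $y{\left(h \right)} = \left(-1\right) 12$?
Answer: $596$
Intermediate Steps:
$x{\left(g,l \right)} = l^{2} + g \left(g + g^{2}\right)$ ($x{\left(g,l \right)} = \left(g^{2} + g\right) g + l^{2} = \left(g + g^{2}\right) g + l^{2} = g \left(g + g^{2}\right) + l^{2} = l^{2} + g \left(g + g^{2}\right)$)
$y{\left(h \right)} = -12$
$C = 260$ ($C = -17 + \left(6^{2} + 6^{3} + \left(-5\right)^{2}\right) = -17 + \left(36 + 216 + 25\right) = -17 + 277 = 260$)
$y{\left(-6 \right)} \left(-28\right) + C = \left(-12\right) \left(-28\right) + 260 = 336 + 260 = 596$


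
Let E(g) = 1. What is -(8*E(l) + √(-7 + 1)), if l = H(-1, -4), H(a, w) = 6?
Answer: -8 - I*√6 ≈ -8.0 - 2.4495*I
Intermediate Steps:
l = 6
-(8*E(l) + √(-7 + 1)) = -(8*1 + √(-7 + 1)) = -(8 + √(-6)) = -(8 + I*√6) = -8 - I*√6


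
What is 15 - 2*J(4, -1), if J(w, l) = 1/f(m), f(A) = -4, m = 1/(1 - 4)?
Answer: 31/2 ≈ 15.500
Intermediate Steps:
m = -1/3 (m = 1/(-3) = -1/3 ≈ -0.33333)
J(w, l) = -1/4 (J(w, l) = 1/(-4) = -1/4)
15 - 2*J(4, -1) = 15 - 2*(-1/4) = 15 + 1/2 = 31/2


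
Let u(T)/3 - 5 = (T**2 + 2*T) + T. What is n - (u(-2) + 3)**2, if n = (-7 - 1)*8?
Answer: -208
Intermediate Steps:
u(T) = 15 + 3*T**2 + 9*T (u(T) = 15 + 3*((T**2 + 2*T) + T) = 15 + 3*(T**2 + 3*T) = 15 + (3*T**2 + 9*T) = 15 + 3*T**2 + 9*T)
n = -64 (n = -8*8 = -64)
n - (u(-2) + 3)**2 = -64 - ((15 + 3*(-2)**2 + 9*(-2)) + 3)**2 = -64 - ((15 + 3*4 - 18) + 3)**2 = -64 - ((15 + 12 - 18) + 3)**2 = -64 - (9 + 3)**2 = -64 - 1*12**2 = -64 - 1*144 = -64 - 144 = -208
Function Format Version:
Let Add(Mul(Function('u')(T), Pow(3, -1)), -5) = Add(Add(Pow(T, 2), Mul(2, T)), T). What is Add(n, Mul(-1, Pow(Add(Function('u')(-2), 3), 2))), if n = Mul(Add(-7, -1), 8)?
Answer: -208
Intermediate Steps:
Function('u')(T) = Add(15, Mul(3, Pow(T, 2)), Mul(9, T)) (Function('u')(T) = Add(15, Mul(3, Add(Add(Pow(T, 2), Mul(2, T)), T))) = Add(15, Mul(3, Add(Pow(T, 2), Mul(3, T)))) = Add(15, Add(Mul(3, Pow(T, 2)), Mul(9, T))) = Add(15, Mul(3, Pow(T, 2)), Mul(9, T)))
n = -64 (n = Mul(-8, 8) = -64)
Add(n, Mul(-1, Pow(Add(Function('u')(-2), 3), 2))) = Add(-64, Mul(-1, Pow(Add(Add(15, Mul(3, Pow(-2, 2)), Mul(9, -2)), 3), 2))) = Add(-64, Mul(-1, Pow(Add(Add(15, Mul(3, 4), -18), 3), 2))) = Add(-64, Mul(-1, Pow(Add(Add(15, 12, -18), 3), 2))) = Add(-64, Mul(-1, Pow(Add(9, 3), 2))) = Add(-64, Mul(-1, Pow(12, 2))) = Add(-64, Mul(-1, 144)) = Add(-64, -144) = -208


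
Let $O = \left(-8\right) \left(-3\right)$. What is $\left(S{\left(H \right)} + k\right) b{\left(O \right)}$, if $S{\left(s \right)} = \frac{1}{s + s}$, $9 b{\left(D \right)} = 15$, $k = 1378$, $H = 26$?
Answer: $\frac{358285}{156} \approx 2296.7$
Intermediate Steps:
$O = 24$
$b{\left(D \right)} = \frac{5}{3}$ ($b{\left(D \right)} = \frac{1}{9} \cdot 15 = \frac{5}{3}$)
$S{\left(s \right)} = \frac{1}{2 s}$
$\left(S{\left(H \right)} + k\right) b{\left(O \right)} = \left(\frac{1}{2 \cdot 26} + 1378\right) \frac{5}{3} = \left(\frac{1}{2} \cdot \frac{1}{26} + 1378\right) \frac{5}{3} = \left(\frac{1}{52} + 1378\right) \frac{5}{3} = \frac{71657}{52} \cdot \frac{5}{3} = \frac{358285}{156}$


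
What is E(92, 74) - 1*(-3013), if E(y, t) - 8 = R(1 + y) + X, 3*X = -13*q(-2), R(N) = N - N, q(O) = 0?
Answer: 3021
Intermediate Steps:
R(N) = 0
X = 0 (X = (-13*0)/3 = (⅓)*0 = 0)
E(y, t) = 8 (E(y, t) = 8 + (0 + 0) = 8 + 0 = 8)
E(92, 74) - 1*(-3013) = 8 - 1*(-3013) = 8 + 3013 = 3021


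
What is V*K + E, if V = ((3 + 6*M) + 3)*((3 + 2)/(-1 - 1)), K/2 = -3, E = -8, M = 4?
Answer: 442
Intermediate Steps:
K = -6 (K = 2*(-3) = -6)
V = -75 (V = ((3 + 6*4) + 3)*((3 + 2)/(-1 - 1)) = ((3 + 24) + 3)*(5/(-2)) = (27 + 3)*(5*(-½)) = 30*(-5/2) = -75)
V*K + E = -75*(-6) - 8 = 450 - 8 = 442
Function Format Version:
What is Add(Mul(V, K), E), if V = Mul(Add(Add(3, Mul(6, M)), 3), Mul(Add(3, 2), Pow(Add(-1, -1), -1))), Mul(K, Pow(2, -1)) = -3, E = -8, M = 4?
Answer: 442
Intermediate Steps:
K = -6 (K = Mul(2, -3) = -6)
V = -75 (V = Mul(Add(Add(3, Mul(6, 4)), 3), Mul(Add(3, 2), Pow(Add(-1, -1), -1))) = Mul(Add(Add(3, 24), 3), Mul(5, Pow(-2, -1))) = Mul(Add(27, 3), Mul(5, Rational(-1, 2))) = Mul(30, Rational(-5, 2)) = -75)
Add(Mul(V, K), E) = Add(Mul(-75, -6), -8) = Add(450, -8) = 442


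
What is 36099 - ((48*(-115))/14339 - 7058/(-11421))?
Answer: 5911740529439/163765719 ≈ 36099.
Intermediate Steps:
36099 - ((48*(-115))/14339 - 7058/(-11421)) = 36099 - (-5520*1/14339 - 7058*(-1/11421)) = 36099 - (-5520/14339 + 7058/11421) = 36099 - 1*38160742/163765719 = 36099 - 38160742/163765719 = 5911740529439/163765719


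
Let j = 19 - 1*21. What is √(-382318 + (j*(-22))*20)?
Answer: 3*I*√42382 ≈ 617.61*I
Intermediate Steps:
j = -2 (j = 19 - 21 = -2)
√(-382318 + (j*(-22))*20) = √(-382318 - 2*(-22)*20) = √(-382318 + 44*20) = √(-382318 + 880) = √(-381438) = 3*I*√42382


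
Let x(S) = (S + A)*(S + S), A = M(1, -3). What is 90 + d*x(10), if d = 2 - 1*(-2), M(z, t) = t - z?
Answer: 570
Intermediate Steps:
A = -4 (A = -3 - 1*1 = -3 - 1 = -4)
x(S) = 2*S*(-4 + S) (x(S) = (S - 4)*(S + S) = (-4 + S)*(2*S) = 2*S*(-4 + S))
d = 4 (d = 2 + 2 = 4)
90 + d*x(10) = 90 + 4*(2*10*(-4 + 10)) = 90 + 4*(2*10*6) = 90 + 4*120 = 90 + 480 = 570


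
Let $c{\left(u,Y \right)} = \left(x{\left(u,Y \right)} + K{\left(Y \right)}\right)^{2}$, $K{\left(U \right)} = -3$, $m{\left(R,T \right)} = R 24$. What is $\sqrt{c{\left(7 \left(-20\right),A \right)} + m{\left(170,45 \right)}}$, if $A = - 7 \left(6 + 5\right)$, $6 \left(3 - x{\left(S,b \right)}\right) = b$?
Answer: $\frac{\sqrt{152809}}{6} \approx 65.151$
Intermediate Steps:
$m{\left(R,T \right)} = 24 R$
$x{\left(S,b \right)} = 3 - \frac{b}{6}$
$A = -77$ ($A = \left(-7\right) 11 = -77$)
$c{\left(u,Y \right)} = \frac{Y^{2}}{36}$ ($c{\left(u,Y \right)} = \left(\left(3 - \frac{Y}{6}\right) - 3\right)^{2} = \left(- \frac{Y}{6}\right)^{2} = \frac{Y^{2}}{36}$)
$\sqrt{c{\left(7 \left(-20\right),A \right)} + m{\left(170,45 \right)}} = \sqrt{\frac{\left(-77\right)^{2}}{36} + 24 \cdot 170} = \sqrt{\frac{1}{36} \cdot 5929 + 4080} = \sqrt{\frac{5929}{36} + 4080} = \sqrt{\frac{152809}{36}} = \frac{\sqrt{152809}}{6}$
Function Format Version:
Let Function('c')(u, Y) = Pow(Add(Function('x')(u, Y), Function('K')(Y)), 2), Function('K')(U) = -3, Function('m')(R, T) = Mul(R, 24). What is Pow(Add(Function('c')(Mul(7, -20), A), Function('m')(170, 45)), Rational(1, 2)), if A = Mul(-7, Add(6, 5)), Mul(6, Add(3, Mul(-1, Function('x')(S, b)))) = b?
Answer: Mul(Rational(1, 6), Pow(152809, Rational(1, 2))) ≈ 65.151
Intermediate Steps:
Function('m')(R, T) = Mul(24, R)
Function('x')(S, b) = Add(3, Mul(Rational(-1, 6), b))
A = -77 (A = Mul(-7, 11) = -77)
Function('c')(u, Y) = Mul(Rational(1, 36), Pow(Y, 2)) (Function('c')(u, Y) = Pow(Add(Add(3, Mul(Rational(-1, 6), Y)), -3), 2) = Pow(Mul(Rational(-1, 6), Y), 2) = Mul(Rational(1, 36), Pow(Y, 2)))
Pow(Add(Function('c')(Mul(7, -20), A), Function('m')(170, 45)), Rational(1, 2)) = Pow(Add(Mul(Rational(1, 36), Pow(-77, 2)), Mul(24, 170)), Rational(1, 2)) = Pow(Add(Mul(Rational(1, 36), 5929), 4080), Rational(1, 2)) = Pow(Add(Rational(5929, 36), 4080), Rational(1, 2)) = Pow(Rational(152809, 36), Rational(1, 2)) = Mul(Rational(1, 6), Pow(152809, Rational(1, 2)))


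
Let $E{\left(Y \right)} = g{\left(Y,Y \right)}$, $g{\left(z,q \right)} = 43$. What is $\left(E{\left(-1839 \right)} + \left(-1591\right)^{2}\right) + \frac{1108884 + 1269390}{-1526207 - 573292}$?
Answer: $\frac{1771503276134}{699833} \approx 2.5313 \cdot 10^{6}$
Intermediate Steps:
$E{\left(Y \right)} = 43$
$\left(E{\left(-1839 \right)} + \left(-1591\right)^{2}\right) + \frac{1108884 + 1269390}{-1526207 - 573292} = \left(43 + \left(-1591\right)^{2}\right) + \frac{1108884 + 1269390}{-1526207 - 573292} = \left(43 + 2531281\right) + \frac{2378274}{-2099499} = 2531324 + 2378274 \left(- \frac{1}{2099499}\right) = 2531324 - \frac{792758}{699833} = \frac{1771503276134}{699833}$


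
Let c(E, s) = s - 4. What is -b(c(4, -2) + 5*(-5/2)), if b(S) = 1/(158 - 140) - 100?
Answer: 1799/18 ≈ 99.944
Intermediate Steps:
c(E, s) = -4 + s
b(S) = -1799/18 (b(S) = 1/18 - 100 = -1799/18)
-b(c(4, -2) + 5*(-5/2)) = -1*(-1799/18) = 1799/18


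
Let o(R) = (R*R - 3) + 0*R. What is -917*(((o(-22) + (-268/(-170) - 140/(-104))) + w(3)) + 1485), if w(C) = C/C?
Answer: -3992186093/2210 ≈ -1.8064e+6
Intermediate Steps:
o(R) = -3 + R² (o(R) = (R² - 3) + 0 = (-3 + R²) + 0 = -3 + R²)
w(C) = 1
-917*(((o(-22) + (-268/(-170) - 140/(-104))) + w(3)) + 1485) = -917*((((-3 + (-22)²) + (-268/(-170) - 140/(-104))) + 1) + 1485) = -917*((((-3 + 484) + (-268*(-1/170) - 140*(-1/104))) + 1) + 1485) = -917*(((481 + (134/85 + 35/26)) + 1) + 1485) = -917*(((481 + 6459/2210) + 1) + 1485) = -917*((1069469/2210 + 1) + 1485) = -917*(1071679/2210 + 1485) = -917*4353529/2210 = -3992186093/2210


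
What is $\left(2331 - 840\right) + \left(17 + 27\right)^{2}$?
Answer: $3427$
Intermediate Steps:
$\left(2331 - 840\right) + \left(17 + 27\right)^{2} = \left(2331 - 840\right) + 44^{2} = 1491 + 1936 = 3427$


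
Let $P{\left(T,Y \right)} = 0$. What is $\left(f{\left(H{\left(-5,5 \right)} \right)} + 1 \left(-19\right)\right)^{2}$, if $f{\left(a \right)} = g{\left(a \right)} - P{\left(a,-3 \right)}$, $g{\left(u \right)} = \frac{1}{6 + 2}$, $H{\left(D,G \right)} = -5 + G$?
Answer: $\frac{22801}{64} \approx 356.27$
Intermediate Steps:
$g{\left(u \right)} = \frac{1}{8}$
$f{\left(a \right)} = \frac{1}{8}$ ($f{\left(a \right)} = \frac{1}{8} - 0 = \frac{1}{8} + 0 = \frac{1}{8}$)
$\left(f{\left(H{\left(-5,5 \right)} \right)} + 1 \left(-19\right)\right)^{2} = \left(\frac{1}{8} + 1 \left(-19\right)\right)^{2} = \left(\frac{1}{8} - 19\right)^{2} = \left(- \frac{151}{8}\right)^{2} = \frac{22801}{64}$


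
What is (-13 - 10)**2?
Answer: 529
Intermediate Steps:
(-13 - 10)**2 = (-23)**2 = 529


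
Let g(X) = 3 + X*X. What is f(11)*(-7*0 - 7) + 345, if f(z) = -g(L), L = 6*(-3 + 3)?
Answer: 366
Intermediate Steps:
L = 0 (L = 6*0 = 0)
g(X) = 3 + X**2
f(z) = -3 (f(z) = -(3 + 0**2) = -(3 + 0) = -1*3 = -3)
f(11)*(-7*0 - 7) + 345 = -3*(-7*0 - 7) + 345 = -3*(0 - 7) + 345 = -3*(-7) + 345 = 21 + 345 = 366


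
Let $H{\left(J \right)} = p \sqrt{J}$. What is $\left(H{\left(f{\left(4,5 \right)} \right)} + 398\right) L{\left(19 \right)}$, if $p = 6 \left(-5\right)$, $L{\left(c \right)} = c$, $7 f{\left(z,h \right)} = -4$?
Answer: $7562 - \frac{1140 i \sqrt{7}}{7} \approx 7562.0 - 430.88 i$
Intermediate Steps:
$f{\left(z,h \right)} = - \frac{4}{7}$ ($f{\left(z,h \right)} = \frac{1}{7} \left(-4\right) = - \frac{4}{7}$)
$p = -30$
$H{\left(J \right)} = - 30 \sqrt{J}$
$\left(H{\left(f{\left(4,5 \right)} \right)} + 398\right) L{\left(19 \right)} = \left(- 30 \sqrt{- \frac{4}{7}} + 398\right) 19 = \left(- 30 \frac{2 i \sqrt{7}}{7} + 398\right) 19 = \left(- \frac{60 i \sqrt{7}}{7} + 398\right) 19 = \left(398 - \frac{60 i \sqrt{7}}{7}\right) 19 = 7562 - \frac{1140 i \sqrt{7}}{7}$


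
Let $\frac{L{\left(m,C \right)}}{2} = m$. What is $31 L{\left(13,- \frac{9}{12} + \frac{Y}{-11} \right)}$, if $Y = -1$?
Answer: $806$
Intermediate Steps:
$L{\left(m,C \right)} = 2 m$
$31 L{\left(13,- \frac{9}{12} + \frac{Y}{-11} \right)} = 31 \cdot 2 \cdot 13 = 31 \cdot 26 = 806$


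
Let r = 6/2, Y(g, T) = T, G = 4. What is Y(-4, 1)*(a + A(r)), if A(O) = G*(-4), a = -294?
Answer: -310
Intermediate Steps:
r = 3 (r = 6*(½) = 3)
A(O) = -16 (A(O) = 4*(-4) = -16)
Y(-4, 1)*(a + A(r)) = 1*(-294 - 16) = 1*(-310) = -310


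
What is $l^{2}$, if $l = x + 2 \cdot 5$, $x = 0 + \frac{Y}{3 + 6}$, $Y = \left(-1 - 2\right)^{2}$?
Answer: $121$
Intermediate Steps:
$Y = 9$ ($Y = \left(-1 + \left(-2 + 0\right)\right)^{2} = \left(-1 - 2\right)^{2} = \left(-3\right)^{2} = 9$)
$x = 1$ ($x = 0 + \frac{9}{3 + 6} = 0 + \frac{9}{9} = 0 + 9 \cdot \frac{1}{9} = 0 + 1 = 1$)
$l = 11$ ($l = 1 + 2 \cdot 5 = 1 + 10 = 11$)
$l^{2} = 11^{2} = 121$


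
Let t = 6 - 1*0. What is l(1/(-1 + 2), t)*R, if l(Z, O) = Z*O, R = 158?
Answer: 948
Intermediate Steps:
t = 6 (t = 6 + 0 = 6)
l(Z, O) = O*Z
l(1/(-1 + 2), t)*R = (6/(-1 + 2))*158 = (6/1)*158 = (6*1)*158 = 6*158 = 948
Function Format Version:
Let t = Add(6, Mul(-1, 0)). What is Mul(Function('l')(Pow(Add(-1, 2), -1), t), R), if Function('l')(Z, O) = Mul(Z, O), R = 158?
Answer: 948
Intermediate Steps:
t = 6 (t = Add(6, 0) = 6)
Function('l')(Z, O) = Mul(O, Z)
Mul(Function('l')(Pow(Add(-1, 2), -1), t), R) = Mul(Mul(6, Pow(Add(-1, 2), -1)), 158) = Mul(Mul(6, Pow(1, -1)), 158) = Mul(Mul(6, 1), 158) = Mul(6, 158) = 948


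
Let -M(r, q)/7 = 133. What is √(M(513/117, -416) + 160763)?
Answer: 2*√39958 ≈ 399.79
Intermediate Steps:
M(r, q) = -931 (M(r, q) = -7*133 = -931)
√(M(513/117, -416) + 160763) = √(-931 + 160763) = √159832 = 2*√39958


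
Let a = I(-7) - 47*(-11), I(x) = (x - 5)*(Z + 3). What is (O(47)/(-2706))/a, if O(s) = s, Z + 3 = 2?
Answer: -47/1334058 ≈ -3.5231e-5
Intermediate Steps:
Z = -1 (Z = -3 + 2 = -1)
I(x) = -10 + 2*x (I(x) = (x - 5)*(-1 + 3) = (-5 + x)*2 = -10 + 2*x)
a = 493 (a = (-10 + 2*(-7)) - 47*(-11) = (-10 - 14) + 517 = -24 + 517 = 493)
(O(47)/(-2706))/a = (47/(-2706))/493 = (47*(-1/2706))*(1/493) = -47/2706*1/493 = -47/1334058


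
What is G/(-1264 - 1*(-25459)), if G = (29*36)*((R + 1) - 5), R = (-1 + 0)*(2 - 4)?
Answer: -696/8065 ≈ -0.086299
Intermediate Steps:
R = 2 (R = -1*(-2) = 2)
G = -2088 (G = (29*36)*((2 + 1) - 5) = 1044*(3 - 5) = 1044*(-2) = -2088)
G/(-1264 - 1*(-25459)) = -2088/(-1264 - 1*(-25459)) = -2088/(-1264 + 25459) = -2088/24195 = -2088*1/24195 = -696/8065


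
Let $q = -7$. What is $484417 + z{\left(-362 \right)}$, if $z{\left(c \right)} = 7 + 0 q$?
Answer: $484424$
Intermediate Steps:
$z{\left(c \right)} = 7$ ($z{\left(c \right)} = 7 + 0 \left(-7\right) = 7 + 0 = 7$)
$484417 + z{\left(-362 \right)} = 484417 + 7 = 484424$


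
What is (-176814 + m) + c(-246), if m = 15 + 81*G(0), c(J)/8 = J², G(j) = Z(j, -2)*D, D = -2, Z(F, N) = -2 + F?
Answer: 307653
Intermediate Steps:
G(j) = 4 - 2*j (G(j) = (-2 + j)*(-2) = 4 - 2*j)
c(J) = 8*J²
m = 339 (m = 15 + 81*(4 - 2*0) = 15 + 81*(4 + 0) = 15 + 81*4 = 15 + 324 = 339)
(-176814 + m) + c(-246) = (-176814 + 339) + 8*(-246)² = -176475 + 8*60516 = -176475 + 484128 = 307653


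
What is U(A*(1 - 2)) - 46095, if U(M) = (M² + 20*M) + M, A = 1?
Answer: -46115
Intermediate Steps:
U(M) = M² + 21*M
U(A*(1 - 2)) - 46095 = (1*(1 - 2))*(21 + 1*(1 - 2)) - 46095 = (1*(-1))*(21 + 1*(-1)) - 46095 = -(21 - 1) - 46095 = -1*20 - 46095 = -20 - 46095 = -46115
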